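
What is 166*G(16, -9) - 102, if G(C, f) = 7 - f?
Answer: 2554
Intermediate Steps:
166*G(16, -9) - 102 = 166*(7 - 1*(-9)) - 102 = 166*(7 + 9) - 102 = 166*16 - 102 = 2656 - 102 = 2554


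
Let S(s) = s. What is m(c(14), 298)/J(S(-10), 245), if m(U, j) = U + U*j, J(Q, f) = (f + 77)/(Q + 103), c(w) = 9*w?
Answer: 10881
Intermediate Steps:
J(Q, f) = (77 + f)/(103 + Q)
m(c(14), 298)/J(S(-10), 245) = ((9*14)*(1 + 298))/(((77 + 245)/(103 - 10))) = (126*299)/((322/93)) = 37674/(((1/93)*322)) = 37674/(322/93) = 37674*(93/322) = 10881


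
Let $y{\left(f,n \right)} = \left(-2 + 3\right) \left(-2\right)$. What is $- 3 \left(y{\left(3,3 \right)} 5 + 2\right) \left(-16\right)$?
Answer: $-384$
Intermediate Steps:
$y{\left(f,n \right)} = -2$ ($y{\left(f,n \right)} = 1 \left(-2\right) = -2$)
$- 3 \left(y{\left(3,3 \right)} 5 + 2\right) \left(-16\right) = - 3 \left(\left(-2\right) 5 + 2\right) \left(-16\right) = - 3 \left(-10 + 2\right) \left(-16\right) = \left(-3\right) \left(-8\right) \left(-16\right) = 24 \left(-16\right) = -384$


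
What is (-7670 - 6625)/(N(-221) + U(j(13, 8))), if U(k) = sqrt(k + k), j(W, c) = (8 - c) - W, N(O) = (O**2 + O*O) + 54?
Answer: -232856020/1592054287 + 4765*I*sqrt(26)/3184108574 ≈ -0.14626 + 7.6306e-6*I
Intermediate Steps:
N(O) = 54 + 2*O**2 (N(O) = (O**2 + O**2) + 54 = 2*O**2 + 54 = 54 + 2*O**2)
j(W, c) = 8 - W - c
U(k) = sqrt(2)*sqrt(k) (U(k) = sqrt(2*k) = sqrt(2)*sqrt(k))
(-7670 - 6625)/(N(-221) + U(j(13, 8))) = (-7670 - 6625)/((54 + 2*(-221)**2) + sqrt(2)*sqrt(8 - 1*13 - 1*8)) = -14295/((54 + 2*48841) + sqrt(2)*sqrt(8 - 13 - 8)) = -14295/((54 + 97682) + sqrt(2)*sqrt(-13)) = -14295/(97736 + sqrt(2)*(I*sqrt(13))) = -14295/(97736 + I*sqrt(26))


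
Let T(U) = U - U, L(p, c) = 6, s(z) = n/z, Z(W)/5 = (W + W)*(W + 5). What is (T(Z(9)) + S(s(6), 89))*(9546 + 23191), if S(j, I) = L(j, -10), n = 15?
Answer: 196422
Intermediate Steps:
Z(W) = 10*W*(5 + W) (Z(W) = 5*((W + W)*(W + 5)) = 5*((2*W)*(5 + W)) = 5*(2*W*(5 + W)) = 10*W*(5 + W))
s(z) = 15/z
S(j, I) = 6
T(U) = 0
(T(Z(9)) + S(s(6), 89))*(9546 + 23191) = (0 + 6)*(9546 + 23191) = 6*32737 = 196422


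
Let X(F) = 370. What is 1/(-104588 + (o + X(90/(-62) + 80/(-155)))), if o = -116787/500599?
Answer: -45509/4742867579 ≈ -9.5952e-6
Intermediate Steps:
o = -10617/45509 (o = -116787*1/500599 = -10617/45509 ≈ -0.23329)
1/(-104588 + (o + X(90/(-62) + 80/(-155)))) = 1/(-104588 + (-10617/45509 + 370)) = 1/(-104588 + 16827713/45509) = 1/(-4742867579/45509) = -45509/4742867579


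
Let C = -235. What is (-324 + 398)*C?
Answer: -17390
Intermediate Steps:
(-324 + 398)*C = (-324 + 398)*(-235) = 74*(-235) = -17390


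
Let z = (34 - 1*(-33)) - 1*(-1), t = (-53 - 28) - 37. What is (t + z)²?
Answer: 2500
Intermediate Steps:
t = -118 (t = -81 - 37 = -118)
z = 68 (z = (34 + 33) + 1 = 67 + 1 = 68)
(t + z)² = (-118 + 68)² = (-50)² = 2500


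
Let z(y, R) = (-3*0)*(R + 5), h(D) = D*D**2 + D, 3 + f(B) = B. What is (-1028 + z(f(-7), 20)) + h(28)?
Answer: 20952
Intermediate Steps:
f(B) = -3 + B
h(D) = D + D**3 (h(D) = D**3 + D = D + D**3)
z(y, R) = 0 (z(y, R) = 0*(5 + R) = 0)
(-1028 + z(f(-7), 20)) + h(28) = (-1028 + 0) + (28 + 28**3) = -1028 + (28 + 21952) = -1028 + 21980 = 20952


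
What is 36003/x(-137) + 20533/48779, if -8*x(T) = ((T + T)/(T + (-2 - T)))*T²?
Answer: 38748068453/125428027987 ≈ 0.30893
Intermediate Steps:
x(T) = T³/8 (x(T) = -(T + T)/(T + (-2 - T))*T²/8 = -(2*T)/(-2)*T²/8 = -(2*T)*(-½)*T²/8 = -(-T)*T²/8 = -(-1)*T³/8 = T³/8)
36003/x(-137) + 20533/48779 = 36003/(((⅛)*(-137)³)) + 20533/48779 = 36003/(((⅛)*(-2571353))) + 20533*(1/48779) = 36003/(-2571353/8) + 20533/48779 = 36003*(-8/2571353) + 20533/48779 = -288024/2571353 + 20533/48779 = 38748068453/125428027987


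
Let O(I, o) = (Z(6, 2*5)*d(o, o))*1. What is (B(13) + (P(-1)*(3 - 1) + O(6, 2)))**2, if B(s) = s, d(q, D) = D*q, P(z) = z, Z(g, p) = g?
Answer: 1225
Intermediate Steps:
O(I, o) = 6*o**2 (O(I, o) = (6*(o*o))*1 = (6*o**2)*1 = 6*o**2)
(B(13) + (P(-1)*(3 - 1) + O(6, 2)))**2 = (13 + (-(3 - 1) + 6*2**2))**2 = (13 + (-1*2 + 6*4))**2 = (13 + (-2 + 24))**2 = (13 + 22)**2 = 35**2 = 1225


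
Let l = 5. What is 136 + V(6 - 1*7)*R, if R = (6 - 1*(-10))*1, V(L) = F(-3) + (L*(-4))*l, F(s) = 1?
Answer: 472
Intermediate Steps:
V(L) = 1 - 20*L (V(L) = 1 + (L*(-4))*5 = 1 - 4*L*5 = 1 - 20*L)
R = 16 (R = (6 + 10)*1 = 16*1 = 16)
136 + V(6 - 1*7)*R = 136 + (1 - 20*(6 - 1*7))*16 = 136 + (1 - 20*(6 - 7))*16 = 136 + (1 - 20*(-1))*16 = 136 + (1 + 20)*16 = 136 + 21*16 = 136 + 336 = 472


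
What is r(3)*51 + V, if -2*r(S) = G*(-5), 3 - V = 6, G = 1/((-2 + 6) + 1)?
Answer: 45/2 ≈ 22.500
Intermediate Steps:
G = ⅕ (G = 1/(4 + 1) = 1/5 = ⅕ ≈ 0.20000)
V = -3 (V = 3 - 1*6 = 3 - 6 = -3)
r(S) = ½ (r(S) = -(-5)/10 = -½*(-1) = ½)
r(3)*51 + V = (½)*51 - 3 = 51/2 - 3 = 45/2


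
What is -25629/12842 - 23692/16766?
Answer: -366974239/107654486 ≈ -3.4088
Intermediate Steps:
-25629/12842 - 23692/16766 = -25629*1/12842 - 23692*1/16766 = -25629/12842 - 11846/8383 = -366974239/107654486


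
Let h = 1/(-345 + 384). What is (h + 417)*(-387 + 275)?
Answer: -1821568/39 ≈ -46707.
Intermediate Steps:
h = 1/39 ≈ 0.025641
(h + 417)*(-387 + 275) = (1/39 + 417)*(-387 + 275) = (16264/39)*(-112) = -1821568/39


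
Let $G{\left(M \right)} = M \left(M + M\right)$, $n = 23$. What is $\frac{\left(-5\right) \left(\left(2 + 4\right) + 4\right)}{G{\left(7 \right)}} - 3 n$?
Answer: $- \frac{3406}{49} \approx -69.51$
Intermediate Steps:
$G{\left(M \right)} = 2 M^{2}$ ($G{\left(M \right)} = M 2 M = 2 M^{2}$)
$\frac{\left(-5\right) \left(\left(2 + 4\right) + 4\right)}{G{\left(7 \right)}} - 3 n = \frac{\left(-5\right) \left(\left(2 + 4\right) + 4\right)}{2 \cdot 7^{2}} - 69 = \frac{\left(-5\right) \left(6 + 4\right)}{2 \cdot 49} - 69 = \frac{\left(-5\right) 10}{98} - 69 = \left(-50\right) \frac{1}{98} - 69 = - \frac{25}{49} - 69 = - \frac{3406}{49}$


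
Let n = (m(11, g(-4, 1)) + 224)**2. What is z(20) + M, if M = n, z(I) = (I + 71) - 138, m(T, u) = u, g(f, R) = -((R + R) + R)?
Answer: 48794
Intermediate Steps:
g(f, R) = -3*R (g(f, R) = -(2*R + R) = -3*R)
z(I) = -67 + I (z(I) = (71 + I) - 138 = -67 + I)
n = 48841 (n = (-3*1 + 224)**2 = (-3 + 224)**2 = 221**2 = 48841)
M = 48841
z(20) + M = (-67 + 20) + 48841 = -47 + 48841 = 48794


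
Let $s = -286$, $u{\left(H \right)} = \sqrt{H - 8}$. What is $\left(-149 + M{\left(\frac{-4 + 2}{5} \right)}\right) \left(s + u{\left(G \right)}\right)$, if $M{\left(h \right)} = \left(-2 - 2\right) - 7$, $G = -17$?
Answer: $45760 - 800 i \approx 45760.0 - 800.0 i$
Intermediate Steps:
$M{\left(h \right)} = -11$ ($M{\left(h \right)} = -4 - 7 = -11$)
$u{\left(H \right)} = \sqrt{-8 + H}$
$\left(-149 + M{\left(\frac{-4 + 2}{5} \right)}\right) \left(s + u{\left(G \right)}\right) = \left(-149 - 11\right) \left(-286 + \sqrt{-8 - 17}\right) = - 160 \left(-286 + \sqrt{-25}\right) = - 160 \left(-286 + 5 i\right) = 45760 - 800 i$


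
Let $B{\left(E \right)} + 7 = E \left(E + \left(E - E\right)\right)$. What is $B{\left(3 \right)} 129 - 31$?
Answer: $227$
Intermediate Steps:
$B{\left(E \right)} = -7 + E^{2}$ ($B{\left(E \right)} = -7 + E \left(E + \left(E - E\right)\right) = -7 + E \left(E + 0\right) = -7 + E E = -7 + E^{2}$)
$B{\left(3 \right)} 129 - 31 = \left(-7 + 3^{2}\right) 129 - 31 = \left(-7 + 9\right) 129 - 31 = 2 \cdot 129 - 31 = 258 - 31 = 227$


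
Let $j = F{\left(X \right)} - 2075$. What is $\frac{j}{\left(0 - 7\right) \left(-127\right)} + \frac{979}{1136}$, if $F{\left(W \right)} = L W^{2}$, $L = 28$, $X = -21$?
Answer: $\frac{12540459}{1009904} \approx 12.417$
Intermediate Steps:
$F{\left(W \right)} = 28 W^{2}$
$j = 10273$ ($j = 28 \left(-21\right)^{2} - 2075 = 28 \cdot 441 - 2075 = 12348 - 2075 = 10273$)
$\frac{j}{\left(0 - 7\right) \left(-127\right)} + \frac{979}{1136} = \frac{10273}{\left(0 - 7\right) \left(-127\right)} + \frac{979}{1136} = \frac{10273}{\left(-7\right) \left(-127\right)} + 979 \cdot \frac{1}{1136} = \frac{10273}{889} + \frac{979}{1136} = \frac{12540459}{1009904}$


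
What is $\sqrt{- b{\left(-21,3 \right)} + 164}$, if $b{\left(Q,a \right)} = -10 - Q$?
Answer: $3 \sqrt{17} \approx 12.369$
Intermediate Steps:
$\sqrt{- b{\left(-21,3 \right)} + 164} = \sqrt{- (-10 - -21) + 164} = \sqrt{- (-10 + 21) + 164} = \sqrt{\left(-1\right) 11 + 164} = \sqrt{-11 + 164} = \sqrt{153} = 3 \sqrt{17}$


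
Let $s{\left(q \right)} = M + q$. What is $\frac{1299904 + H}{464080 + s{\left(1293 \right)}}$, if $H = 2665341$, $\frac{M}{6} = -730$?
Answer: $\frac{3965245}{460993} \approx 8.6015$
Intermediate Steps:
$M = -4380$ ($M = 6 \left(-730\right) = -4380$)
$s{\left(q \right)} = -4380 + q$
$\frac{1299904 + H}{464080 + s{\left(1293 \right)}} = \frac{1299904 + 2665341}{464080 + \left(-4380 + 1293\right)} = \frac{3965245}{464080 - 3087} = \frac{3965245}{460993}$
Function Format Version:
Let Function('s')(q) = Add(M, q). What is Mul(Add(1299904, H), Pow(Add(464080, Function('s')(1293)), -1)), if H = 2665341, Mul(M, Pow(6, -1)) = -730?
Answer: Rational(3965245, 460993) ≈ 8.6015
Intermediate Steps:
M = -4380 (M = Mul(6, -730) = -4380)
Function('s')(q) = Add(-4380, q)
Mul(Add(1299904, H), Pow(Add(464080, Function('s')(1293)), -1)) = Mul(Add(1299904, 2665341), Pow(Add(464080, Add(-4380, 1293)), -1)) = Mul(3965245, Pow(Add(464080, -3087), -1)) = Mul(3965245, Pow(460993, -1)) = Mul(3965245, Rational(1, 460993)) = Rational(3965245, 460993)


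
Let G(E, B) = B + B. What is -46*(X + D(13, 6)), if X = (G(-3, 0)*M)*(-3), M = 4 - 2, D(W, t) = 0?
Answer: 0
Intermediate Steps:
G(E, B) = 2*B
M = 2
X = 0 (X = ((2*0)*2)*(-3) = (0*2)*(-3) = 0*(-3) = 0)
-46*(X + D(13, 6)) = -46*(0 + 0) = -46*0 = 0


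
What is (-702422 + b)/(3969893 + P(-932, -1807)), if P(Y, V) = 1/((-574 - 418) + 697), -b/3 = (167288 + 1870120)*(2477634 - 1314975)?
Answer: -1048198859540605/585559217 ≈ -1.7901e+6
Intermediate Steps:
b = -7106432243616 (b = -3*(167288 + 1870120)*(2477634 - 1314975) = -6112224*1162659 = -3*2368810747872 = -7106432243616)
P(Y, V) = -1/295 (P(Y, V) = 1/(-992 + 697) = 1/(-295) = -1/295)
(-702422 + b)/(3969893 + P(-932, -1807)) = (-702422 - 7106432243616)/(3969893 - 1/295) = -7106432946038/1171118434/295 = -7106432946038*295/1171118434 = -1048198859540605/585559217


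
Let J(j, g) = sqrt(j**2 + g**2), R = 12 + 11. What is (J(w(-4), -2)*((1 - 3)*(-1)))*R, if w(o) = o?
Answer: 92*sqrt(5) ≈ 205.72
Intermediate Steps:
R = 23
J(j, g) = sqrt(g**2 + j**2)
(J(w(-4), -2)*((1 - 3)*(-1)))*R = (sqrt((-2)**2 + (-4)**2)*((1 - 3)*(-1)))*23 = (sqrt(4 + 16)*(-2*(-1)))*23 = (sqrt(20)*2)*23 = ((2*sqrt(5))*2)*23 = (4*sqrt(5))*23 = 92*sqrt(5)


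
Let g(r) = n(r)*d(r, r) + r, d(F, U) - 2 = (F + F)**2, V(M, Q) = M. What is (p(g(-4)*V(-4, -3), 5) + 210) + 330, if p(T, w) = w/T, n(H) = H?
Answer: 578885/1072 ≈ 540.00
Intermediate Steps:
d(F, U) = 2 + 4*F**2 (d(F, U) = 2 + (F + F)**2 = 2 + (2*F)**2 = 2 + 4*F**2)
g(r) = r + r*(2 + 4*r**2) (g(r) = r*(2 + 4*r**2) + r = r + r*(2 + 4*r**2))
(p(g(-4)*V(-4, -3), 5) + 210) + 330 = (5/((-4*(3 + 4*(-4)**2)*(-4))) + 210) + 330 = (5/((-4*(3 + 4*16)*(-4))) + 210) + 330 = (5/((-4*(3 + 64)*(-4))) + 210) + 330 = (5/((-4*67*(-4))) + 210) + 330 = (5/((-268*(-4))) + 210) + 330 = (5/1072 + 210) + 330 = 225125/1072 + 330 = 578885/1072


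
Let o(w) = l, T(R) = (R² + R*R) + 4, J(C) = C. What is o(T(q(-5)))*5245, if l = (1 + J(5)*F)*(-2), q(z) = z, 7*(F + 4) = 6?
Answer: 1080470/7 ≈ 1.5435e+5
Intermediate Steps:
F = -22/7 (F = -4 + (⅐)*6 = -4 + 6/7 = -22/7 ≈ -3.1429)
T(R) = 4 + 2*R² (T(R) = (R² + R²) + 4 = 2*R² + 4 = 4 + 2*R²)
l = 206/7 (l = (1 + 5*(-22/7))*(-2) = (1 - 110/7)*(-2) = -103/7*(-2) = 206/7 ≈ 29.429)
o(w) = 206/7
o(T(q(-5)))*5245 = (206/7)*5245 = 1080470/7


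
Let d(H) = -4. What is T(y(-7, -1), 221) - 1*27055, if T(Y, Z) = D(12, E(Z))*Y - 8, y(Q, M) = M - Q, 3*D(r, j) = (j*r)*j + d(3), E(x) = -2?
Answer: -26975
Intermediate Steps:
D(r, j) = -4/3 + r*j²/3 (D(r, j) = ((j*r)*j - 4)/3 = (r*j² - 4)/3 = (-4 + r*j²)/3 = -4/3 + r*j²/3)
T(Y, Z) = -8 + 44*Y/3 (T(Y, Z) = (-4/3 + (⅓)*12*(-2)²)*Y - 8 = (-4/3 + (⅓)*12*4)*Y - 8 = (-4/3 + 16)*Y - 8 = 44*Y/3 - 8 = -8 + 44*Y/3)
T(y(-7, -1), 221) - 1*27055 = (-8 + 44*(-1 - 1*(-7))/3) - 1*27055 = (-8 + 44*(-1 + 7)/3) - 27055 = (-8 + (44/3)*6) - 27055 = (-8 + 88) - 27055 = 80 - 27055 = -26975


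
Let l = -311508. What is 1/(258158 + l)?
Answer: -1/53350 ≈ -1.8744e-5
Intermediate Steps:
1/(258158 + l) = 1/(258158 - 311508) = 1/(-53350) = -1/53350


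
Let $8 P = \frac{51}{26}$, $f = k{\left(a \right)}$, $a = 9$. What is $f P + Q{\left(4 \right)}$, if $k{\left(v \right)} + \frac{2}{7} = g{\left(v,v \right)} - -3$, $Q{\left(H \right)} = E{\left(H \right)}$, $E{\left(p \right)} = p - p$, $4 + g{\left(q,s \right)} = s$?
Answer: $\frac{1377}{728} \approx 1.8915$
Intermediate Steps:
$g{\left(q,s \right)} = -4 + s$
$E{\left(p \right)} = 0$
$Q{\left(H \right)} = 0$
$k{\left(v \right)} = - \frac{9}{7} + v$ ($k{\left(v \right)} = - \frac{2}{7} + \left(\left(-4 + v\right) - -3\right) = - \frac{2}{7} + \left(\left(-4 + v\right) + 3\right) = - \frac{2}{7} + \left(-1 + v\right) = - \frac{9}{7} + v$)
$f = \frac{54}{7}$ ($f = - \frac{9}{7} + 9 = \frac{54}{7} \approx 7.7143$)
$P = \frac{51}{208}$ ($P = \frac{51 \cdot \frac{1}{26}}{8} = \frac{1}{8} \cdot \frac{51}{26} = \frac{51}{208} \approx 0.24519$)
$f P + Q{\left(4 \right)} = \frac{54}{7} \cdot \frac{51}{208} + 0 = \frac{1377}{728} + 0 = \frac{1377}{728}$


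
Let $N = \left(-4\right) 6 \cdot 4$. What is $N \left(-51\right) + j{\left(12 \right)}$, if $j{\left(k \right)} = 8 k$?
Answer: $4992$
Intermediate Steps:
$N = -96$ ($N = \left(-24\right) 4 = -96$)
$N \left(-51\right) + j{\left(12 \right)} = \left(-96\right) \left(-51\right) + 8 \cdot 12 = 4896 + 96 = 4992$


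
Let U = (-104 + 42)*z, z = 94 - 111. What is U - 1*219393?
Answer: -218339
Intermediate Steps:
z = -17
U = 1054 (U = (-104 + 42)*(-17) = -62*(-17) = 1054)
U - 1*219393 = 1054 - 1*219393 = 1054 - 219393 = -218339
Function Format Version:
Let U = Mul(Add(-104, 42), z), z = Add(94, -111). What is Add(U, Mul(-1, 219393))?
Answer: -218339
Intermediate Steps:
z = -17
U = 1054 (U = Mul(Add(-104, 42), -17) = Mul(-62, -17) = 1054)
Add(U, Mul(-1, 219393)) = Add(1054, Mul(-1, 219393)) = Add(1054, -219393) = -218339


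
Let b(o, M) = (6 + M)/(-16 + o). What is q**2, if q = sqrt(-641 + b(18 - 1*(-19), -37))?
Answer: -13492/21 ≈ -642.48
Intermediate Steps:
b(o, M) = (6 + M)/(-16 + o)
q = 2*I*sqrt(70833)/21 (q = sqrt(-641 + (6 - 37)/(-16 + (18 - 1*(-19)))) = sqrt(-641 - 31/(-16 + (18 + 19))) = sqrt(-641 - 31/(-16 + 37)) = sqrt(-641 - 31/21) = sqrt(-13492/21) = 2*I*sqrt(70833)/21 ≈ 25.347*I)
q**2 = (2*I*sqrt(70833)/21)**2 = -13492/21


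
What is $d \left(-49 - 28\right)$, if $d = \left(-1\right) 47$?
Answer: $3619$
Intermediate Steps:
$d = -47$
$d \left(-49 - 28\right) = - 47 \left(-49 - 28\right) = \left(-47\right) \left(-77\right) = 3619$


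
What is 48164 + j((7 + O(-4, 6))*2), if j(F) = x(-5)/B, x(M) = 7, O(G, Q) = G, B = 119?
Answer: 818789/17 ≈ 48164.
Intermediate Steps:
j(F) = 1/17 (j(F) = 7/119 = 7*(1/119) = 1/17)
48164 + j((7 + O(-4, 6))*2) = 48164 + 1/17 = 818789/17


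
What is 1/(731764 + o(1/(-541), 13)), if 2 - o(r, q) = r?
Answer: 541/395885407 ≈ 1.3666e-6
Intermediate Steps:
o(r, q) = 2 - r
1/(731764 + o(1/(-541), 13)) = 1/(731764 + (2 - 1/(-541))) = 1/(731764 + (2 - 1*(-1/541))) = 1/(731764 + (2 + 1/541)) = 1/(731764 + 1083/541) = 1/(395885407/541) = 541/395885407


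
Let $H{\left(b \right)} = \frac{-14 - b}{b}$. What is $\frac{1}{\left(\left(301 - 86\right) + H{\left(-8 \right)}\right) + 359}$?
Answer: $\frac{4}{2299} \approx 0.0017399$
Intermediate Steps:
$H{\left(b \right)} = \frac{-14 - b}{b}$
$\frac{1}{\left(\left(301 - 86\right) + H{\left(-8 \right)}\right) + 359} = \frac{1}{\left(\left(301 - 86\right) + \frac{-14 - -8}{-8}\right) + 359} = \frac{1}{\left(\left(301 - 86\right) - \frac{-14 + 8}{8}\right) + 359} = \frac{1}{\left(215 - - \frac{3}{4}\right) + 359} = \frac{1}{\left(215 + \frac{3}{4}\right) + 359} = \frac{1}{\frac{863}{4} + 359} = \frac{1}{\frac{2299}{4}} = \frac{4}{2299}$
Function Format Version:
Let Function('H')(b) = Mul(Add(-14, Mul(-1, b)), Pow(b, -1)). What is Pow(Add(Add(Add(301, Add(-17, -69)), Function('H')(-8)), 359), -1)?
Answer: Rational(4, 2299) ≈ 0.0017399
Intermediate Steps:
Function('H')(b) = Mul(Pow(b, -1), Add(-14, Mul(-1, b)))
Pow(Add(Add(Add(301, Add(-17, -69)), Function('H')(-8)), 359), -1) = Pow(Add(Add(Add(301, Add(-17, -69)), Mul(Pow(-8, -1), Add(-14, Mul(-1, -8)))), 359), -1) = Pow(Add(Add(Add(301, -86), Mul(Rational(-1, 8), Add(-14, 8))), 359), -1) = Pow(Add(Add(215, Mul(Rational(-1, 8), -6)), 359), -1) = Pow(Add(Add(215, Rational(3, 4)), 359), -1) = Pow(Add(Rational(863, 4), 359), -1) = Pow(Rational(2299, 4), -1) = Rational(4, 2299)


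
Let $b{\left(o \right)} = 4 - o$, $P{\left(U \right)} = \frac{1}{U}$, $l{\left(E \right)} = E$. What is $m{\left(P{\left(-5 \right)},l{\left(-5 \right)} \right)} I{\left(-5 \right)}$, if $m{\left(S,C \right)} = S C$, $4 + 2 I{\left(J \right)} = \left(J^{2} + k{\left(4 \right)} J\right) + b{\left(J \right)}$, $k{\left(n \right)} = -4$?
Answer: $25$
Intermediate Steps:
$I{\left(J \right)} = \frac{J^{2}}{2} - \frac{5 J}{2}$ ($I{\left(J \right)} = -2 + \frac{\left(J^{2} - 4 J\right) - \left(-4 + J\right)}{2} = -2 + \frac{4 + J^{2} - 5 J}{2} = -2 + \left(2 + \frac{J^{2}}{2} - \frac{5 J}{2}\right) = \frac{J^{2}}{2} - \frac{5 J}{2}$)
$m{\left(S,C \right)} = C S$
$m{\left(P{\left(-5 \right)},l{\left(-5 \right)} \right)} I{\left(-5 \right)} = - \frac{5}{-5} \cdot \frac{1}{2} \left(-5\right) \left(-5 - 5\right) = \left(-5\right) \left(- \frac{1}{5}\right) \frac{1}{2} \left(-5\right) \left(-10\right) = 1 \cdot 25 = 25$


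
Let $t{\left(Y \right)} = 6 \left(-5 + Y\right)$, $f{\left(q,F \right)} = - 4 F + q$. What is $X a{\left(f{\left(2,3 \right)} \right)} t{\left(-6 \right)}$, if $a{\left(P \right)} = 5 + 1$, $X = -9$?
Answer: $3564$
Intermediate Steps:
$f{\left(q,F \right)} = q - 4 F$
$a{\left(P \right)} = 6$
$t{\left(Y \right)} = -30 + 6 Y$
$X a{\left(f{\left(2,3 \right)} \right)} t{\left(-6 \right)} = \left(-9\right) 6 \left(-30 + 6 \left(-6\right)\right) = - 54 \left(-30 - 36\right) = \left(-54\right) \left(-66\right) = 3564$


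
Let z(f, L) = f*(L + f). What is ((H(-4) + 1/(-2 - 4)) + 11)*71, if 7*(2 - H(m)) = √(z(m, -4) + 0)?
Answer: 5467/6 - 284*√2/7 ≈ 853.79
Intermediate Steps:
H(m) = 2 - √(m*(-4 + m))/7 (H(m) = 2 - √(m*(-4 + m) + 0)/7 = 2 - √(m*(-4 + m))/7)
((H(-4) + 1/(-2 - 4)) + 11)*71 = (((2 - 4*√2/7) + 1/(-2 - 4)) + 11)*71 = (((2 - 4*√2/7) + 1/(-6)) + 11)*71 = (((2 - 4*√2/7) - ⅙) + 11)*71 = ((11/6 - 4*√2/7) + 11)*71 = (77/6 - 4*√2/7)*71 = 5467/6 - 284*√2/7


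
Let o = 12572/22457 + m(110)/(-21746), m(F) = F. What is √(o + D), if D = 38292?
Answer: 3*√253672907576745352057/244174961 ≈ 195.68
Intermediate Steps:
o = 135460221/244174961 (o = 12572/22457 + 110/(-21746) = 12572*(1/22457) + 110*(-1/21746) = 12572/22457 - 55/10873 = 135460221/244174961 ≈ 0.55477)
√(o + D) = √(135460221/244174961 + 38292) = √(9350083066833/244174961) = 3*√253672907576745352057/244174961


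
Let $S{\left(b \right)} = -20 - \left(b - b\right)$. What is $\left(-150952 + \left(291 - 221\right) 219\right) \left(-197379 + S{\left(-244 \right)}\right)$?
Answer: $26771647178$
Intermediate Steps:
$S{\left(b \right)} = -20$ ($S{\left(b \right)} = -20 - 0 = -20 + 0 = -20$)
$\left(-150952 + \left(291 - 221\right) 219\right) \left(-197379 + S{\left(-244 \right)}\right) = \left(-150952 + \left(291 - 221\right) 219\right) \left(-197379 - 20\right) = \left(-150952 + 70 \cdot 219\right) \left(-197399\right) = \left(-150952 + 15330\right) \left(-197399\right) = \left(-135622\right) \left(-197399\right) = 26771647178$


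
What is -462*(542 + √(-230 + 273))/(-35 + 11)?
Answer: 20867/2 + 77*√43/4 ≈ 10560.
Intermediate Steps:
-462*(542 + √(-230 + 273))/(-35 + 11) = -462*(542 + √43)/(-24) = -462*(542 + √43)*(-1)/24 = -462*(-271/12 - √43/24) = 20867/2 + 77*√43/4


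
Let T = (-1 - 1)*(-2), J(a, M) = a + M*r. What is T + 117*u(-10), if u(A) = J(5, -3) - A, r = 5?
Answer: 4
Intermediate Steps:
J(a, M) = a + 5*M (J(a, M) = a + M*5 = a + 5*M)
T = 4 (T = -2*(-2) = 4)
u(A) = -10 - A (u(A) = (5 + 5*(-3)) - A = (5 - 15) - A = -10 - A)
T + 117*u(-10) = 4 + 117*(-10 - 1*(-10)) = 4 + 117*(-10 + 10) = 4 + 117*0 = 4 + 0 = 4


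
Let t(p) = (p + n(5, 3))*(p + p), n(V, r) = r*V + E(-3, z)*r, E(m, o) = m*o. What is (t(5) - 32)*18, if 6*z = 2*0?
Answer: 3024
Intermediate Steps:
z = 0 (z = (2*0)/6 = (1/6)*0 = 0)
n(V, r) = V*r (n(V, r) = r*V + (-3*0)*r = V*r + 0*r = V*r + 0 = V*r)
t(p) = 2*p*(15 + p) (t(p) = (p + 5*3)*(p + p) = (p + 15)*(2*p) = (15 + p)*(2*p) = 2*p*(15 + p))
(t(5) - 32)*18 = (2*5*(15 + 5) - 32)*18 = (2*5*20 - 32)*18 = (200 - 32)*18 = 168*18 = 3024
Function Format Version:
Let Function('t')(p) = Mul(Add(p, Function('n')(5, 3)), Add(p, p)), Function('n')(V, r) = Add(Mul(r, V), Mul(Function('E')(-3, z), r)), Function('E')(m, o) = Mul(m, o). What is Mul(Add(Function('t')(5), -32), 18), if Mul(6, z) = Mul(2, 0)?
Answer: 3024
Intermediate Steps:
z = 0 (z = Mul(Rational(1, 6), Mul(2, 0)) = Mul(Rational(1, 6), 0) = 0)
Function('n')(V, r) = Mul(V, r) (Function('n')(V, r) = Add(Mul(r, V), Mul(Mul(-3, 0), r)) = Add(Mul(V, r), Mul(0, r)) = Add(Mul(V, r), 0) = Mul(V, r))
Function('t')(p) = Mul(2, p, Add(15, p)) (Function('t')(p) = Mul(Add(p, Mul(5, 3)), Add(p, p)) = Mul(Add(p, 15), Mul(2, p)) = Mul(Add(15, p), Mul(2, p)) = Mul(2, p, Add(15, p)))
Mul(Add(Function('t')(5), -32), 18) = Mul(Add(Mul(2, 5, Add(15, 5)), -32), 18) = Mul(Add(Mul(2, 5, 20), -32), 18) = Mul(Add(200, -32), 18) = Mul(168, 18) = 3024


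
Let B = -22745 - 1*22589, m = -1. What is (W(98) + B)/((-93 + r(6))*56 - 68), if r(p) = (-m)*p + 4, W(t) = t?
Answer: 11309/1179 ≈ 9.5920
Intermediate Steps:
B = -45334 (B = -22745 - 22589 = -45334)
r(p) = 4 + p (r(p) = (-1*(-1))*p + 4 = 1*p + 4 = p + 4 = 4 + p)
(W(98) + B)/((-93 + r(6))*56 - 68) = (98 - 45334)/((-93 + (4 + 6))*56 - 68) = -45236/((-93 + 10)*56 - 68) = -45236/(-83*56 - 68) = -45236/(-4648 - 68) = -45236/(-4716) = -45236*(-1/4716) = 11309/1179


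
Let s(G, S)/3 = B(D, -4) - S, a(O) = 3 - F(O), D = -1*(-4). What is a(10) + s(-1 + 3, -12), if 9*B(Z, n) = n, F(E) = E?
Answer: 83/3 ≈ 27.667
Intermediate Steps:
D = 4
B(Z, n) = n/9
a(O) = 3 - O
s(G, S) = -4/3 - 3*S (s(G, S) = 3*((⅑)*(-4) - S) = 3*(-4/9 - S) = -4/3 - 3*S)
a(10) + s(-1 + 3, -12) = (3 - 1*10) + (-4/3 - 3*(-12)) = (3 - 10) + (-4/3 + 36) = -7 + 104/3 = 83/3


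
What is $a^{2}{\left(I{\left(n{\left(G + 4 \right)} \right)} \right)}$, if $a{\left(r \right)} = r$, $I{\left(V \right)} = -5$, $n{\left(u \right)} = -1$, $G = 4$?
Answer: $25$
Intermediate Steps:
$a^{2}{\left(I{\left(n{\left(G + 4 \right)} \right)} \right)} = \left(-5\right)^{2} = 25$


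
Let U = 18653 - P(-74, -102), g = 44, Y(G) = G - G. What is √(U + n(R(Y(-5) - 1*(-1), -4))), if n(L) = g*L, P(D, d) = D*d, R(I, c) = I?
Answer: √11149 ≈ 105.59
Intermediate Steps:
Y(G) = 0
n(L) = 44*L
U = 11105 (U = 18653 - (-74)*(-102) = 18653 - 1*7548 = 18653 - 7548 = 11105)
√(U + n(R(Y(-5) - 1*(-1), -4))) = √(11105 + 44*(0 - 1*(-1))) = √(11105 + 44*(0 + 1)) = √(11105 + 44*1) = √(11105 + 44) = √11149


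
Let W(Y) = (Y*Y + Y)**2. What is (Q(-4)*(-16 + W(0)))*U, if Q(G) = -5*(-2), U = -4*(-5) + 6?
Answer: -4160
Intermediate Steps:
U = 26 (U = 20 + 6 = 26)
Q(G) = 10
W(Y) = (Y + Y**2)**2 (W(Y) = (Y**2 + Y)**2 = (Y + Y**2)**2)
(Q(-4)*(-16 + W(0)))*U = (10*(-16 + 0**2*(1 + 0)**2))*26 = (10*(-16 + 0*1**2))*26 = (10*(-16 + 0*1))*26 = (10*(-16 + 0))*26 = (10*(-16))*26 = -160*26 = -4160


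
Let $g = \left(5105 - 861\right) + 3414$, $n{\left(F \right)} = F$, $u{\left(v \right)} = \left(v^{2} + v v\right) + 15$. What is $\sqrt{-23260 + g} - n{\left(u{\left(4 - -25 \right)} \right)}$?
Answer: $-1697 + i \sqrt{15602} \approx -1697.0 + 124.91 i$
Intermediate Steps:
$u{\left(v \right)} = 15 + 2 v^{2}$ ($u{\left(v \right)} = \left(v^{2} + v^{2}\right) + 15 = 2 v^{2} + 15 = 15 + 2 v^{2}$)
$g = 7658$ ($g = 4244 + 3414 = 7658$)
$\sqrt{-23260 + g} - n{\left(u{\left(4 - -25 \right)} \right)} = \sqrt{-23260 + 7658} - \left(15 + 2 \left(4 - -25\right)^{2}\right) = \sqrt{-15602} - \left(15 + 2 \left(4 + 25\right)^{2}\right) = i \sqrt{15602} - \left(15 + 2 \cdot 29^{2}\right) = i \sqrt{15602} - \left(15 + 2 \cdot 841\right) = i \sqrt{15602} - \left(15 + 1682\right) = i \sqrt{15602} - 1697 = -1697 + i \sqrt{15602}$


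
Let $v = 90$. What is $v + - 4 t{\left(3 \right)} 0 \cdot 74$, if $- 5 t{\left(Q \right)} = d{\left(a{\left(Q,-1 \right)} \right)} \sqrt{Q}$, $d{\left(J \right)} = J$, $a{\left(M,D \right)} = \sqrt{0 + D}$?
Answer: $90$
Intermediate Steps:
$a{\left(M,D \right)} = \sqrt{D}$
$t{\left(Q \right)} = - \frac{i \sqrt{Q}}{5}$ ($t{\left(Q \right)} = - \frac{\sqrt{-1} \sqrt{Q}}{5} = - \frac{i \sqrt{Q}}{5}$)
$v + - 4 t{\left(3 \right)} 0 \cdot 74 = 90 + - 4 \left(- \frac{i \sqrt{3}}{5}\right) 0 \cdot 74 = 90 + \frac{4 i \sqrt{3}}{5} \cdot 0 \cdot 74 = 90 + 0 \cdot 74 = 90 + 0 = 90$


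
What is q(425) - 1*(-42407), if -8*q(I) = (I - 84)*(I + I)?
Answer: 24703/4 ≈ 6175.8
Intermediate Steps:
q(I) = -I*(-84 + I)/4 (q(I) = -(I - 84)*(I + I)/8 = -(-84 + I)*2*I/8 = -I*(-84 + I)/4)
q(425) - 1*(-42407) = (¼)*425*(84 - 1*425) - 1*(-42407) = (¼)*425*(84 - 425) + 42407 = (¼)*425*(-341) + 42407 = -144925/4 + 42407 = 24703/4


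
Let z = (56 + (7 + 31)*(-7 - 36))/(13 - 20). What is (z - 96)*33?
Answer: 29898/7 ≈ 4271.1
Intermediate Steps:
z = 1578/7 (z = (56 + 38*(-43))/(-7) = (56 - 1634)*(-1/7) = -1578*(-1/7) = 1578/7 ≈ 225.43)
(z - 96)*33 = (1578/7 - 96)*33 = (906/7)*33 = 29898/7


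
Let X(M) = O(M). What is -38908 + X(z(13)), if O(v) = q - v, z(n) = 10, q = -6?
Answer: -38924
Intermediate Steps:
O(v) = -6 - v
X(M) = -6 - M
-38908 + X(z(13)) = -38908 + (-6 - 1*10) = -38908 + (-6 - 10) = -38908 - 16 = -38924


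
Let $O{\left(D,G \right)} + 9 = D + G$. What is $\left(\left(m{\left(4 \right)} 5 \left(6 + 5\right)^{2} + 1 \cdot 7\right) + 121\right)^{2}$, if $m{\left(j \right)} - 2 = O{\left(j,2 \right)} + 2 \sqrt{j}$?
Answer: $3775249$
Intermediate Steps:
$O{\left(D,G \right)} = -9 + D + G$ ($O{\left(D,G \right)} = -9 + \left(D + G\right) = -9 + D + G$)
$m{\left(j \right)} = -5 + j + 2 \sqrt{j}$ ($m{\left(j \right)} = 2 + \left(\left(-9 + j + 2\right) + 2 \sqrt{j}\right) = 2 + \left(\left(-7 + j\right) + 2 \sqrt{j}\right) = 2 + \left(-7 + j + 2 \sqrt{j}\right) = -5 + j + 2 \sqrt{j}$)
$\left(\left(m{\left(4 \right)} 5 \left(6 + 5\right)^{2} + 1 \cdot 7\right) + 121\right)^{2} = \left(\left(\left(-5 + 4 + 2 \sqrt{4}\right) 5 \left(6 + 5\right)^{2} + 1 \cdot 7\right) + 121\right)^{2} = \left(\left(\left(-5 + 4 + 2 \cdot 2\right) 5 \cdot 11^{2} + 7\right) + 121\right)^{2} = \left(\left(\left(-5 + 4 + 4\right) 5 \cdot 121 + 7\right) + 121\right)^{2} = \left(\left(3 \cdot 5 \cdot 121 + 7\right) + 121\right)^{2} = \left(\left(15 \cdot 121 + 7\right) + 121\right)^{2} = \left(\left(1815 + 7\right) + 121\right)^{2} = \left(1822 + 121\right)^{2} = 1943^{2} = 3775249$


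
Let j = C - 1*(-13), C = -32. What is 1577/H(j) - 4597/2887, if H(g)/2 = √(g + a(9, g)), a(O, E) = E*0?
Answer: -4597/2887 - 83*I*√19/2 ≈ -1.5923 - 180.89*I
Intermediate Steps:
a(O, E) = 0
j = -19 (j = -32 - 1*(-13) = -32 + 13 = -19)
H(g) = 2*√g (H(g) = 2*√(g + 0) = 2*√g)
1577/H(j) - 4597/2887 = 1577/((2*√(-19))) - 4597/2887 = 1577/((2*(I*√19))) - 4597*1/2887 = 1577/((2*I*√19)) - 4597/2887 = 1577*(-I*√19/38) - 4597/2887 = -83*I*√19/2 - 4597/2887 = -4597/2887 - 83*I*√19/2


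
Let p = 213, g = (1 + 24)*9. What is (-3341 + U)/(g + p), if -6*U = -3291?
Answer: -5585/876 ≈ -6.3756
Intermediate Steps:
U = 1097/2 (U = -1/6*(-3291) = 1097/2 ≈ 548.50)
g = 225 (g = 25*9 = 225)
(-3341 + U)/(g + p) = (-3341 + 1097/2)/(225 + 213) = -5585/2/438 = -5585/2*1/438 = -5585/876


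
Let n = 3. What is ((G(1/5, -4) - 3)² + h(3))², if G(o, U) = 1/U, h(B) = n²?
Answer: 97969/256 ≈ 382.69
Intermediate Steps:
h(B) = 9 (h(B) = 3² = 9)
((G(1/5, -4) - 3)² + h(3))² = ((1/(-4) - 3)² + 9)² = ((-¼ - 3)² + 9)² = ((-13/4)² + 9)² = (169/16 + 9)² = (313/16)² = 97969/256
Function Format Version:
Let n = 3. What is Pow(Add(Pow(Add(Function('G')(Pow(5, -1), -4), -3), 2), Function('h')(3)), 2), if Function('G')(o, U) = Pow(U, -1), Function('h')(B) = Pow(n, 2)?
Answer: Rational(97969, 256) ≈ 382.69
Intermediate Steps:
Function('h')(B) = 9 (Function('h')(B) = Pow(3, 2) = 9)
Pow(Add(Pow(Add(Function('G')(Pow(5, -1), -4), -3), 2), Function('h')(3)), 2) = Pow(Add(Pow(Add(Pow(-4, -1), -3), 2), 9), 2) = Pow(Add(Pow(Add(Rational(-1, 4), -3), 2), 9), 2) = Pow(Add(Pow(Rational(-13, 4), 2), 9), 2) = Pow(Add(Rational(169, 16), 9), 2) = Pow(Rational(313, 16), 2) = Rational(97969, 256)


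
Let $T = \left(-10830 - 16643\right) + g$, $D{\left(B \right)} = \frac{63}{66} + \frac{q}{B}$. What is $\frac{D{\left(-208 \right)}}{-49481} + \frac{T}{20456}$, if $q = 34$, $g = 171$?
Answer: $- \frac{193185341551}{144742217048} \approx -1.3347$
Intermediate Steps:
$D{\left(B \right)} = \frac{21}{22} + \frac{34}{B}$ ($D{\left(B \right)} = \frac{63}{66} + \frac{34}{B} = 63 \cdot \frac{1}{66} + \frac{34}{B} = \frac{21}{22} + \frac{34}{B}$)
$T = -27302$ ($T = \left(-10830 - 16643\right) + 171 = -27473 + 171 = -27302$)
$\frac{D{\left(-208 \right)}}{-49481} + \frac{T}{20456} = \frac{\frac{21}{22} + \frac{34}{-208}}{-49481} - \frac{27302}{20456} = \left(\frac{21}{22} + 34 \left(- \frac{1}{208}\right)\right) \left(- \frac{1}{49481}\right) - \frac{13651}{10228} = \left(\frac{21}{22} - \frac{17}{104}\right) \left(- \frac{1}{49481}\right) - \frac{13651}{10228} = \frac{905}{1144} \left(- \frac{1}{49481}\right) - \frac{13651}{10228} = - \frac{905}{56606264} - \frac{13651}{10228} = - \frac{193185341551}{144742217048}$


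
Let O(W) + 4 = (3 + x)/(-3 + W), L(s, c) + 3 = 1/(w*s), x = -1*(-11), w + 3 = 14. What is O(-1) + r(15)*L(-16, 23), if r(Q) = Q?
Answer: -9255/176 ≈ -52.585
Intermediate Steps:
w = 11 (w = -3 + 14 = 11)
x = 11
L(s, c) = -3 + 1/(11*s)
O(W) = -4 + 14/(-3 + W) (O(W) = -4 + (3 + 11)/(-3 + W) = -4 + 14/(-3 + W))
O(-1) + r(15)*L(-16, 23) = 2*(13 - 2*(-1))/(-3 - 1) + 15*(-3 + (1/11)/(-16)) = 2*(13 + 2)/(-4) + 15*(-3 + (1/11)*(-1/16)) = 2*(-¼)*15 + 15*(-3 - 1/176) = -15/2 + 15*(-529/176) = -15/2 - 7935/176 = -9255/176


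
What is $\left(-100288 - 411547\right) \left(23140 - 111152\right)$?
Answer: $45047622020$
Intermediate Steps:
$\left(-100288 - 411547\right) \left(23140 - 111152\right) = \left(-511835\right) \left(-88012\right) = 45047622020$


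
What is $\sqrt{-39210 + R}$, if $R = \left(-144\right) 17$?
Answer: $i \sqrt{41658} \approx 204.1 i$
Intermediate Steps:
$R = -2448$
$\sqrt{-39210 + R} = \sqrt{-39210 - 2448} = \sqrt{-41658} = i \sqrt{41658}$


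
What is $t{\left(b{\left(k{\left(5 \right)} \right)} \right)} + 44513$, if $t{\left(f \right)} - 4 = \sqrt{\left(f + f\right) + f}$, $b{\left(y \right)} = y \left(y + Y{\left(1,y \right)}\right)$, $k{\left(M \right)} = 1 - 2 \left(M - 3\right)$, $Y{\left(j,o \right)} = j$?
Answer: $44517 + 3 \sqrt{2} \approx 44521.0$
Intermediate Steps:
$k{\left(M \right)} = 7 - 2 M$ ($k{\left(M \right)} = 1 - 2 \left(M - 3\right) = 1 - 2 \left(-3 + M\right) = 1 - \left(-6 + 2 M\right) = 7 - 2 M$)
$b{\left(y \right)} = y \left(1 + y\right)$ ($b{\left(y \right)} = y \left(y + 1\right) = y \left(1 + y\right)$)
$t{\left(f \right)} = 4 + \sqrt{3} \sqrt{f}$ ($t{\left(f \right)} = 4 + \sqrt{\left(f + f\right) + f} = 4 + \sqrt{2 f + f} = 4 + \sqrt{3 f} = 4 + \sqrt{3} \sqrt{f}$)
$t{\left(b{\left(k{\left(5 \right)} \right)} \right)} + 44513 = \left(4 + \sqrt{3} \sqrt{\left(7 - 10\right) \left(1 + \left(7 - 10\right)\right)}\right) + 44513 = \left(4 + \sqrt{3} \sqrt{- 3 \left(1 - 3\right)}\right) + 44513 = \left(4 + \sqrt{3} \sqrt{\left(-3\right) \left(-2\right)}\right) + 44513 = \left(4 + \sqrt{3} \sqrt{6}\right) + 44513 = \left(4 + 3 \sqrt{2}\right) + 44513 = 44517 + 3 \sqrt{2}$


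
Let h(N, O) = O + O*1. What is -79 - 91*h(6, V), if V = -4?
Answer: 649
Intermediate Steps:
h(N, O) = 2*O (h(N, O) = O + O = 2*O)
-79 - 91*h(6, V) = -79 - 182*(-4) = -79 - 91*(-8) = -79 + 728 = 649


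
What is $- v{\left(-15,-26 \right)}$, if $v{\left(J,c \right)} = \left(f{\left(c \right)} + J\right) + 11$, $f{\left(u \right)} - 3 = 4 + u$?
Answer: $23$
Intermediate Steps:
$f{\left(u \right)} = 7 + u$ ($f{\left(u \right)} = 3 + \left(4 + u\right) = 7 + u$)
$v{\left(J,c \right)} = 18 + J + c$ ($v{\left(J,c \right)} = \left(\left(7 + c\right) + J\right) + 11 = \left(7 + J + c\right) + 11 = 18 + J + c$)
$- v{\left(-15,-26 \right)} = - (18 - 15 - 26) = \left(-1\right) \left(-23\right) = 23$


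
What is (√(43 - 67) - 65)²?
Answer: 4201 - 260*I*√6 ≈ 4201.0 - 636.87*I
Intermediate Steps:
(√(43 - 67) - 65)² = (√(-24) - 65)² = (2*I*√6 - 65)² = (-65 + 2*I*√6)²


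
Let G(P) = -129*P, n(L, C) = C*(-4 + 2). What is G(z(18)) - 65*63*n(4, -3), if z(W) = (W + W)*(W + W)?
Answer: -191754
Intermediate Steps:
n(L, C) = -2*C (n(L, C) = C*(-2) = -2*C)
z(W) = 4*W² (z(W) = (2*W)*(2*W) = 4*W²)
G(z(18)) - 65*63*n(4, -3) = -516*18² - 65*63*(-2*(-3)) = -516*324 - 4095*6 = -129*1296 - 1*24570 = -167184 - 24570 = -191754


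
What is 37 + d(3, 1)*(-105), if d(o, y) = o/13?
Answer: 166/13 ≈ 12.769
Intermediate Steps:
d(o, y) = o/13 (d(o, y) = o*(1/13) = o/13)
37 + d(3, 1)*(-105) = 37 + ((1/13)*3)*(-105) = 37 + (3/13)*(-105) = 37 - 315/13 = 166/13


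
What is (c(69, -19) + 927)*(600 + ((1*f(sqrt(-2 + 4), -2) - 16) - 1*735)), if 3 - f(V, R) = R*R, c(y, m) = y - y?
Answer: -140904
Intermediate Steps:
c(y, m) = 0
f(V, R) = 3 - R**2 (f(V, R) = 3 - R*R = 3 - R**2)
(c(69, -19) + 927)*(600 + ((1*f(sqrt(-2 + 4), -2) - 16) - 1*735)) = (0 + 927)*(600 + ((1*(3 - 1*(-2)**2) - 16) - 1*735)) = 927*(600 + ((1*(3 - 1*4) - 16) - 735)) = 927*(600 + ((1*(3 - 4) - 16) - 735)) = 927*(600 + ((1*(-1) - 16) - 735)) = 927*(600 + ((-1 - 16) - 735)) = 927*(600 + (-17 - 735)) = 927*(600 - 752) = 927*(-152) = -140904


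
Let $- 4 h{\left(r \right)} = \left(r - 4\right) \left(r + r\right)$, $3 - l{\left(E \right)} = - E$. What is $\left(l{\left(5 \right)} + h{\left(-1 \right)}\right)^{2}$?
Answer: $\frac{121}{4} \approx 30.25$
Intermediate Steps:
$l{\left(E \right)} = 3 + E$ ($l{\left(E \right)} = 3 - - E = 3 + E$)
$h{\left(r \right)} = - \frac{r \left(-4 + r\right)}{2}$ ($h{\left(r \right)} = - \frac{\left(r - 4\right) \left(r + r\right)}{4} = - \frac{\left(-4 + r\right) 2 r}{4} = - \frac{2 r \left(-4 + r\right)}{4} = - \frac{r \left(-4 + r\right)}{2}$)
$\left(l{\left(5 \right)} + h{\left(-1 \right)}\right)^{2} = \left(\left(3 + 5\right) + \frac{1}{2} \left(-1\right) \left(4 - -1\right)\right)^{2} = \left(8 + \frac{1}{2} \left(-1\right) \left(4 + 1\right)\right)^{2} = \left(8 + \frac{1}{2} \left(-1\right) 5\right)^{2} = \left(8 - \frac{5}{2}\right)^{2} = \left(\frac{11}{2}\right)^{2} = \frac{121}{4}$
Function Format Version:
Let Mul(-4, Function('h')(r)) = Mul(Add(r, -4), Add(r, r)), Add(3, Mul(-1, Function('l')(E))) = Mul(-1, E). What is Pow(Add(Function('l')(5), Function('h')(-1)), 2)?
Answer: Rational(121, 4) ≈ 30.250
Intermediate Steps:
Function('l')(E) = Add(3, E) (Function('l')(E) = Add(3, Mul(-1, Mul(-1, E))) = Add(3, E))
Function('h')(r) = Mul(Rational(-1, 2), r, Add(-4, r)) (Function('h')(r) = Mul(Rational(-1, 4), Mul(Add(r, -4), Add(r, r))) = Mul(Rational(-1, 4), Mul(Add(-4, r), Mul(2, r))) = Mul(Rational(-1, 4), Mul(2, r, Add(-4, r))) = Mul(Rational(-1, 2), r, Add(-4, r)))
Pow(Add(Function('l')(5), Function('h')(-1)), 2) = Pow(Add(Add(3, 5), Mul(Rational(1, 2), -1, Add(4, Mul(-1, -1)))), 2) = Pow(Add(8, Mul(Rational(1, 2), -1, Add(4, 1))), 2) = Pow(Add(8, Mul(Rational(1, 2), -1, 5)), 2) = Pow(Add(8, Rational(-5, 2)), 2) = Pow(Rational(11, 2), 2) = Rational(121, 4)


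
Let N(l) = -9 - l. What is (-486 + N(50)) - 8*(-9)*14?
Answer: 463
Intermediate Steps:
(-486 + N(50)) - 8*(-9)*14 = (-486 + (-9 - 1*50)) - 8*(-9)*14 = (-486 + (-9 - 50)) - (-72)*14 = (-486 - 59) - 1*(-1008) = -545 + 1008 = 463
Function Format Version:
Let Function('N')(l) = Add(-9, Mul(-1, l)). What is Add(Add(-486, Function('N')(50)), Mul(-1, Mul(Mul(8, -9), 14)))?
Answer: 463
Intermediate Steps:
Add(Add(-486, Function('N')(50)), Mul(-1, Mul(Mul(8, -9), 14))) = Add(Add(-486, Add(-9, Mul(-1, 50))), Mul(-1, Mul(Mul(8, -9), 14))) = Add(Add(-486, Add(-9, -50)), Mul(-1, Mul(-72, 14))) = Add(Add(-486, -59), Mul(-1, -1008)) = Add(-545, 1008) = 463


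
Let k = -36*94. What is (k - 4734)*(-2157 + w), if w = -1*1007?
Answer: 25685352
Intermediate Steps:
w = -1007
k = -3384
(k - 4734)*(-2157 + w) = (-3384 - 4734)*(-2157 - 1007) = -8118*(-3164) = 25685352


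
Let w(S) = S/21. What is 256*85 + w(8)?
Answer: 456968/21 ≈ 21760.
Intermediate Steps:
w(S) = S/21 (w(S) = S*(1/21) = S/21)
256*85 + w(8) = 256*85 + (1/21)*8 = 21760 + 8/21 = 456968/21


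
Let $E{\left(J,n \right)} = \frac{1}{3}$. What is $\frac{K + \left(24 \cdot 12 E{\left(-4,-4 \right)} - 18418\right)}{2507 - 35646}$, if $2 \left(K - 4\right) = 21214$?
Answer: $\frac{7711}{33139} \approx 0.23269$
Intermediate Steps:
$K = 10611$ ($K = 4 + \frac{1}{2} \cdot 21214 = 4 + 10607 = 10611$)
$E{\left(J,n \right)} = \frac{1}{3}$
$\frac{K + \left(24 \cdot 12 E{\left(-4,-4 \right)} - 18418\right)}{2507 - 35646} = \frac{10611 - \left(18418 - 24 \cdot 12 \cdot \frac{1}{3}\right)}{2507 - 35646} = \frac{10611 + \left(288 \cdot \frac{1}{3} - 18418\right)}{-33139} = \left(10611 + \left(96 - 18418\right)\right) \left(- \frac{1}{33139}\right) = \left(10611 - 18322\right) \left(- \frac{1}{33139}\right) = \left(-7711\right) \left(- \frac{1}{33139}\right) = \frac{7711}{33139}$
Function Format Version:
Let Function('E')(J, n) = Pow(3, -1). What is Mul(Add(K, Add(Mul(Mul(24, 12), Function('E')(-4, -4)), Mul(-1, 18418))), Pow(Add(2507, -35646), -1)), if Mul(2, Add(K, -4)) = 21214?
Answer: Rational(7711, 33139) ≈ 0.23269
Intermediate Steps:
K = 10611 (K = Add(4, Mul(Rational(1, 2), 21214)) = Add(4, 10607) = 10611)
Function('E')(J, n) = Rational(1, 3)
Mul(Add(K, Add(Mul(Mul(24, 12), Function('E')(-4, -4)), Mul(-1, 18418))), Pow(Add(2507, -35646), -1)) = Mul(Add(10611, Add(Mul(Mul(24, 12), Rational(1, 3)), Mul(-1, 18418))), Pow(Add(2507, -35646), -1)) = Mul(Add(10611, Add(Mul(288, Rational(1, 3)), -18418)), Pow(-33139, -1)) = Mul(Add(10611, Add(96, -18418)), Rational(-1, 33139)) = Mul(Add(10611, -18322), Rational(-1, 33139)) = Mul(-7711, Rational(-1, 33139)) = Rational(7711, 33139)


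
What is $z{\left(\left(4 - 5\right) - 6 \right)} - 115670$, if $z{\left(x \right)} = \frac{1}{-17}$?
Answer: $- \frac{1966391}{17} \approx -1.1567 \cdot 10^{5}$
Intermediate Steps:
$z{\left(x \right)} = - \frac{1}{17}$
$z{\left(\left(4 - 5\right) - 6 \right)} - 115670 = - \frac{1}{17} - 115670 = - \frac{1966391}{17}$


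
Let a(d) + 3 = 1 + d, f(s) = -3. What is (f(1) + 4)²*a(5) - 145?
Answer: -142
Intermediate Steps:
a(d) = -2 + d (a(d) = -3 + (1 + d) = -2 + d)
(f(1) + 4)²*a(5) - 145 = (-3 + 4)²*(-2 + 5) - 145 = 1²*3 - 145 = 1*3 - 145 = 3 - 145 = -142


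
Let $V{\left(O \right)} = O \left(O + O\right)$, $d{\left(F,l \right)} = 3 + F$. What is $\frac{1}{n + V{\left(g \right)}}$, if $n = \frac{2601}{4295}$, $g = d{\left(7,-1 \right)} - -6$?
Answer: $\frac{4295}{2201641} \approx 0.0019508$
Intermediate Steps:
$g = 16$ ($g = \left(3 + 7\right) - -6 = 10 + 6 = 16$)
$V{\left(O \right)} = 2 O^{2}$ ($V{\left(O \right)} = O 2 O = 2 O^{2}$)
$n = \frac{2601}{4295}$ ($n = 2601 \cdot \frac{1}{4295} = \frac{2601}{4295} \approx 0.60559$)
$\frac{1}{n + V{\left(g \right)}} = \frac{1}{\frac{2601}{4295} + 2 \cdot 16^{2}} = \frac{1}{\frac{2601}{4295} + 2 \cdot 256} = \frac{1}{\frac{2601}{4295} + 512} = \frac{1}{\frac{2201641}{4295}} = \frac{4295}{2201641}$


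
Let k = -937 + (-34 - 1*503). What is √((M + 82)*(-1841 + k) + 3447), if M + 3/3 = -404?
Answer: 4*√67137 ≈ 1036.4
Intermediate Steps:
M = -405 (M = -1 - 404 = -405)
k = -1474 (k = -937 + (-34 - 503) = -937 - 537 = -1474)
√((M + 82)*(-1841 + k) + 3447) = √((-405 + 82)*(-1841 - 1474) + 3447) = √(-323*(-3315) + 3447) = √(1070745 + 3447) = √1074192 = 4*√67137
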